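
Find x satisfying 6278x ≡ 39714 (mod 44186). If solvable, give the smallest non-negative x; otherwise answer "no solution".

First find gcd(6278, 44186):
44186 = 7*6278 + 240
6278 = 26*240 + 38
240 = 6*38 + 12
38 = 3*12 + 2
12 = 6*2 + 0
gcd = 2 and 2 | 39714, so solutions exist. Divide through by 2: 3139x ≡ 19857 (mod 22093).
Now find 3139⁻¹ mod 22093:
22093 = 7×3139 + 120
3139 = 26×120 + 19
120 = 6×19 + 6
19 = 3×6 + 1
6 = 6×1 + 0
Back-substitute:
1 = 19 − 3·6
1 = −3·120 + 19·19
1 = 19·3139 − 497·120
1 = −497·22093 + 3498·3139
So 3139⁻¹ ≡ 3498 (mod 22093).
Then x ≡ 3498·19857 ≡ 21487 (mod 22093); the smallest non-negative solution is x = 21487.

21487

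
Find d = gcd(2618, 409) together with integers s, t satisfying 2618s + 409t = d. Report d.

Repeated division:
2618 = 6*409 + 164
409 = 2*164 + 81
164 = 2*81 + 2
81 = 40*2 + 1
2 = 2*1 + 0
gcd(2618, 409) = 1.
Working backward:
1 = 81 − 40·2
1 = −40·164 + 81·81
1 = 81·409 − 202·164
1 = −202·2618 + 1293·409
So 1 = (-202)·2618 + (1293)·409.

1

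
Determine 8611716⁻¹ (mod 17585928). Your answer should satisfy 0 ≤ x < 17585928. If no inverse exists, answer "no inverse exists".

no inverse exists

Euclidean algorithm on 17585928, 8611716:
17585928 = 2*8611716 + 362496
8611716 = 23*362496 + 274308
362496 = 1*274308 + 88188
274308 = 3*88188 + 9744
88188 = 9*9744 + 492
9744 = 19*492 + 396
492 = 1*396 + 96
396 = 4*96 + 12
96 = 8*12 + 0
gcd(8611716, 17585928) = 12 ≠ 1, so 8611716 has no multiplicative inverse modulo 17585928.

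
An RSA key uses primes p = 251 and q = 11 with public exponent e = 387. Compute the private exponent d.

φ(n) = (p−1)(q−1) = 250·10 = 2500.
Need d with 387·d ≡ 1 (mod 2500). Apply the extended Euclidean algorithm:
2500 = 6*387 + 178
387 = 2*178 + 31
178 = 5*31 + 23
31 = 1*23 + 8
23 = 2*8 + 7
8 = 1*7 + 1
7 = 7*1 + 0
Back-substitute:
1 = 8 − 7
1 = −23 + 3·8
1 = 3·31 − 4·23
1 = −4·178 + 23·31
1 = 23·387 − 50·178
1 = −50·2500 + 323·387
So 387·323 ≡ 1 (mod 2500), hence d = 323.

323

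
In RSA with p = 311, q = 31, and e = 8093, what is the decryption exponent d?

φ(n) = (p−1)(q−1) = 310·30 = 9300.
Need d with 8093·d ≡ 1 (mod 9300). Apply the extended Euclidean algorithm:
9300 = 1·8093 + 1207
8093 = 6·1207 + 851
1207 = 1·851 + 356
851 = 2·356 + 139
356 = 2·139 + 78
139 = 1·78 + 61
78 = 1·61 + 17
61 = 3·17 + 10
17 = 1·10 + 7
10 = 1·7 + 3
7 = 2·3 + 1
3 = 3·1 + 0
Back-substitute:
1 = 7 − 2·3
1 = −2·10 + 3·7
1 = 3·17 − 5·10
1 = −5·61 + 18·17
1 = 18·78 − 23·61
1 = −23·139 + 41·78
1 = 41·356 − 105·139
1 = −105·851 + 251·356
1 = 251·1207 − 356·851
1 = −356·8093 + 2387·1207
1 = 2387·9300 − 2743·8093
So 8093·(-2743) ≡ 1 (mod 9300), hence d ≡ -2743 ≡ 6557 (mod 9300).

6557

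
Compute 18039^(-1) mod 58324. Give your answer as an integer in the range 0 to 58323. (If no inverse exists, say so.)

Euclidean algorithm on 58324, 18039:
58324 = 3×18039 + 4207
18039 = 4×4207 + 1211
4207 = 3×1211 + 574
1211 = 2×574 + 63
574 = 9×63 + 7
63 = 9×7 + 0
Since gcd = 7 > 1, 18039 is not a unit mod 58324.

no inverse exists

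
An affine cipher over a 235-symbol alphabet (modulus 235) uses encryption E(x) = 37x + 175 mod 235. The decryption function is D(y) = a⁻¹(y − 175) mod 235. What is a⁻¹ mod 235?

Apply the Euclidean algorithm to 235 and 37:
235 = 6*37 + 13
37 = 2*13 + 11
13 = 1*11 + 2
11 = 5*2 + 1
2 = 2*1 + 0
gcd = 1, so the inverse exists. Back-substitute:
1 = 11 − 5·2
1 = −5·13 + 6·11
1 = 6·37 − 17·13
1 = −17·235 + 108·37
So 37·108 ≡ 1 (mod 235).

108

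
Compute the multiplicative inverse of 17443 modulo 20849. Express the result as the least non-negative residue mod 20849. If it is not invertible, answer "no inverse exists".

8380

Run Euclid on (20849, 17443):
20849 = 1×17443 + 3406
17443 = 5×3406 + 413
3406 = 8×413 + 102
413 = 4×102 + 5
102 = 20×5 + 2
5 = 2×2 + 1
2 = 2×1 + 0
gcd = 1, so the inverse exists. Back-substitute:
1 = 5 − 2·2
1 = −2·102 + 41·5
1 = 41·413 − 166·102
1 = −166·3406 + 1369·413
1 = 1369·17443 − 7011·3406
1 = −7011·20849 + 8380·17443
So 17443·8380 ≡ 1 (mod 20849).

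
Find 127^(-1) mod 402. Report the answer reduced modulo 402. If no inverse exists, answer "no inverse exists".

Apply the Euclidean algorithm to 402 and 127:
402 = 3×127 + 21
127 = 6×21 + 1
21 = 21×1 + 0
Since gcd(127, 402) = 1, back-substitute to write 1 as a combination:
1 = 127 − 6·21
1 = −6·402 + 19·127
So 127·19 ≡ 1 (mod 402).

19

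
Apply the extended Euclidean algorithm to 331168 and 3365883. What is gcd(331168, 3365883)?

Repeated division:
3365883 = 10×331168 + 54203
331168 = 6×54203 + 5950
54203 = 9×5950 + 653
5950 = 9×653 + 73
653 = 8×73 + 69
73 = 1×69 + 4
69 = 17×4 + 1
4 = 4×1 + 0
gcd(331168, 3365883) = 1.
Back-substituting:
1 = 69 − 17·4
1 = −17·73 + 18·69
1 = 18·653 − 161·73
1 = −161·5950 + 1467·653
1 = 1467·54203 − 13364·5950
1 = −13364·331168 + 81651·54203
1 = 81651·3365883 − 829874·331168
So 1 = (81651)·3365883 + (-829874)·331168.

1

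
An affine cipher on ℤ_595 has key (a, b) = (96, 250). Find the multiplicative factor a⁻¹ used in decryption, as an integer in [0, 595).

31

Extended Euclidean algorithm:
595 = 6×96 + 19
96 = 5×19 + 1
19 = 19×1 + 0
gcd = 1, so the inverse exists. Back-substitute:
1 = 96 − 5·19
1 = −5·595 + 31·96
So 96·31 ≡ 1 (mod 595).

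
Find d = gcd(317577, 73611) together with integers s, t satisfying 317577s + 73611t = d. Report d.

3

Apply Euclid's algorithm to 317577 and 73611:
317577 = 4·73611 + 23133
73611 = 3·23133 + 4212
23133 = 5·4212 + 2073
4212 = 2·2073 + 66
2073 = 31·66 + 27
66 = 2·27 + 12
27 = 2·12 + 3
12 = 4·3 + 0
gcd(317577, 73611) = 3.
Back-substituting:
3 = 27 − 2·12
3 = −2·66 + 5·27
3 = 5·2073 − 157·66
3 = −157·4212 + 319·2073
3 = 319·23133 − 1752·4212
3 = −1752·73611 + 5575·23133
3 = 5575·317577 − 24052·73611
So 3 = (5575)·317577 + (-24052)·73611.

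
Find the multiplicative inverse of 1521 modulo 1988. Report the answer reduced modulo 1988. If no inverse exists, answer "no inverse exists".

613

Run Euclid on (1988, 1521):
1988 = 1*1521 + 467
1521 = 3*467 + 120
467 = 3*120 + 107
120 = 1*107 + 13
107 = 8*13 + 3
13 = 4*3 + 1
3 = 3*1 + 0
The gcd is 1. Working backward:
1 = 13 − 4·3
1 = −4·107 + 33·13
1 = 33·120 − 37·107
1 = −37·467 + 144·120
1 = 144·1521 − 469·467
1 = −469·1988 + 613·1521
So 1521·613 ≡ 1 (mod 1988).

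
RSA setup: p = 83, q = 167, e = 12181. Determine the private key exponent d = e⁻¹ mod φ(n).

φ(n) = (p−1)(q−1) = 82·166 = 13612.
Need d with 12181·d ≡ 1 (mod 13612). Apply the extended Euclidean algorithm:
13612 = 1·12181 + 1431
12181 = 8·1431 + 733
1431 = 1·733 + 698
733 = 1·698 + 35
698 = 19·35 + 33
35 = 1·33 + 2
33 = 16·2 + 1
2 = 2·1 + 0
Back-substitute:
1 = 33 − 16·2
1 = −16·35 + 17·33
1 = 17·698 − 339·35
1 = −339·733 + 356·698
1 = 356·1431 − 695·733
1 = −695·12181 + 5916·1431
1 = 5916·13612 − 6611·12181
So 12181·(-6611) ≡ 1 (mod 13612), hence d ≡ -6611 ≡ 7001 (mod 13612).

7001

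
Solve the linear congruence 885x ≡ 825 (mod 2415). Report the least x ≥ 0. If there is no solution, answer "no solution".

First find gcd(885, 2415):
2415 = 2×885 + 645
885 = 1×645 + 240
645 = 2×240 + 165
240 = 1×165 + 75
165 = 2×75 + 15
75 = 5×15 + 0
gcd = 15 and 15 | 825, so solutions exist. Divide through by 15: 59x ≡ 55 (mod 161).
Now find 59⁻¹ mod 161:
161 = 2*59 + 43
59 = 1*43 + 16
43 = 2*16 + 11
16 = 1*11 + 5
11 = 2*5 + 1
5 = 5*1 + 0
Back-substitute:
1 = 11 − 2·5
1 = −2·16 + 3·11
1 = 3·43 − 8·16
1 = −8·59 + 11·43
1 = 11·161 − 30·59
So 59·(-30) ≡ 1 (mod 161), i.e. 59⁻¹ ≡ 131.
Then x ≡ 131·55 ≡ 121 (mod 161); the smallest non-negative solution is x = 121.

121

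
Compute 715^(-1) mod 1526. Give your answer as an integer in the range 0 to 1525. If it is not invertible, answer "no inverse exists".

1065

gcd(1526, 715) by repeated division:
1526 = 2·715 + 96
715 = 7·96 + 43
96 = 2·43 + 10
43 = 4·10 + 3
10 = 3·3 + 1
3 = 3·1 + 0
The gcd is 1. Working backward:
1 = 10 − 3·3
1 = −3·43 + 13·10
1 = 13·96 − 29·43
1 = −29·715 + 216·96
1 = 216·1526 − 461·715
So 715·(-461) ≡ 1 (mod 1526), and -461 ≡ 1065 (mod 1526).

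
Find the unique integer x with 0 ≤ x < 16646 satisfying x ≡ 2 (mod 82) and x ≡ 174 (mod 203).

986

Write x = 2 + 82·k. Then 82·k ≡ 174 − 2 ≡ 172 (mod 203).
Need 82⁻¹ mod 203. Extended Euclid on (203, 82):
203 = 2·82 + 39
82 = 2·39 + 4
39 = 9·4 + 3
4 = 1·3 + 1
3 = 3·1 + 0
Back-substitute:
1 = 4 − 3
1 = −39 + 10·4
1 = 10·82 − 21·39
1 = −21·203 + 52·82
82⁻¹ ≡ 52 (mod 203), so k ≡ 52·172 ≡ 12 (mod 203).
x = 2 + 82·12 = 986.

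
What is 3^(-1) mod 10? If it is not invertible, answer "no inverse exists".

7

gcd(10, 3) by repeated division:
10 = 3·3 + 1
3 = 3·1 + 0
Since gcd(3, 10) = 1, back-substitute to write 1 as a combination:
1 = 10 − 3·3
Hence 3⁻¹ ≡ -3 ≡ 7 (mod 10).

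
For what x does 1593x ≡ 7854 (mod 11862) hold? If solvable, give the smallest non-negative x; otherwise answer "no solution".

gcd(1593, 11862):
11862 = 7·1593 + 711
1593 = 2·711 + 171
711 = 4·171 + 27
171 = 6·27 + 9
27 = 3·9 + 0
gcd = 9, but 9 ∤ 7854, so the congruence has no solution.

no solution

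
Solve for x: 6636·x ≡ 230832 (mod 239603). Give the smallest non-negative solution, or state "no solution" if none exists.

First find gcd(6636, 239603):
239603 = 36×6636 + 707
6636 = 9×707 + 273
707 = 2×273 + 161
273 = 1×161 + 112
161 = 1×112 + 49
112 = 2×49 + 14
49 = 3×14 + 7
14 = 2×7 + 0
gcd = 7 and 7 | 230832, so solutions exist. Divide through by 7: 948x ≡ 32976 (mod 34229).
Now find 948⁻¹ mod 34229:
34229 = 36×948 + 101
948 = 9×101 + 39
101 = 2×39 + 23
39 = 1×23 + 16
23 = 1×16 + 7
16 = 2×7 + 2
7 = 3×2 + 1
2 = 2×1 + 0
Back-substitute:
1 = 7 − 3·2
1 = −3·16 + 7·7
1 = 7·23 − 10·16
1 = −10·39 + 17·23
1 = 17·101 − 44·39
1 = −44·948 + 413·101
1 = 413·34229 − 14912·948
So 948·(-14912) ≡ 1 (mod 34229), i.e. 948⁻¹ ≡ 19317.
Then x ≡ 19317·32976 ≡ 29931 (mod 34229); the smallest non-negative solution is x = 29931.

29931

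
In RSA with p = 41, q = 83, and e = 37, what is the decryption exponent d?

φ(n) = (p−1)(q−1) = 40·82 = 3280.
Need d with 37·d ≡ 1 (mod 3280). Apply the extended Euclidean algorithm:
3280 = 88·37 + 24
37 = 1·24 + 13
24 = 1·13 + 11
13 = 1·11 + 2
11 = 5·2 + 1
2 = 2·1 + 0
Back-substitute:
1 = 11 − 5·2
1 = −5·13 + 6·11
1 = 6·24 − 11·13
1 = −11·37 + 17·24
1 = 17·3280 − 1507·37
So 37·(-1507) ≡ 1 (mod 3280), hence d ≡ -1507 ≡ 1773 (mod 3280).

1773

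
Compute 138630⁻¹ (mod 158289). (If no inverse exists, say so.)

Compute gcd(138630, 158289):
158289 = 1·138630 + 19659
138630 = 7·19659 + 1017
19659 = 19·1017 + 336
1017 = 3·336 + 9
336 = 37·9 + 3
9 = 3·3 + 0
Since gcd = 3 > 1, 138630 is not a unit mod 158289.

no inverse exists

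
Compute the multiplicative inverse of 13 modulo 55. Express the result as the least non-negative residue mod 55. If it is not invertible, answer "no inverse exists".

17

Apply the Euclidean algorithm to 55 and 13:
55 = 4×13 + 3
13 = 4×3 + 1
3 = 3×1 + 0
gcd = 1, so the inverse exists. Back-substitute:
1 = 13 − 4·3
1 = −4·55 + 17·13
So 13·17 ≡ 1 (mod 55).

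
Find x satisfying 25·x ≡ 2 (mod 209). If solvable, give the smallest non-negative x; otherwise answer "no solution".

184

First find gcd(25, 209):
209 = 8·25 + 9
25 = 2·9 + 7
9 = 1·7 + 2
7 = 3·2 + 1
2 = 2·1 + 0
gcd = 1, so a unique solution mod 209 exists.
Back-substitute for the Bézout coefficients:
1 = 7 − 3·2
1 = −3·9 + 4·7
1 = 4·25 − 11·9
1 = −11·209 + 92·25
So 25·(92) ≡ 1 (mod 209), giving 25⁻¹ ≡ 92.
x ≡ 25⁻¹·2 ≡ 92·2 ≡ 184 (mod 209).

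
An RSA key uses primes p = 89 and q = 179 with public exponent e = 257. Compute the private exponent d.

φ(n) = (p−1)(q−1) = 88·178 = 15664.
Need d with 257·d ≡ 1 (mod 15664). Apply the extended Euclidean algorithm:
15664 = 60×257 + 244
257 = 1×244 + 13
244 = 18×13 + 10
13 = 1×10 + 3
10 = 3×3 + 1
3 = 3×1 + 0
Back-substitute:
1 = 10 − 3·3
1 = −3·13 + 4·10
1 = 4·244 − 75·13
1 = −75·257 + 79·244
1 = 79·15664 − 4815·257
So 257·(-4815) ≡ 1 (mod 15664), hence d ≡ -4815 ≡ 10849 (mod 15664).

10849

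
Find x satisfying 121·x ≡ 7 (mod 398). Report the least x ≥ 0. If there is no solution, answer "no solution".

79

First find gcd(121, 398):
398 = 3*121 + 35
121 = 3*35 + 16
35 = 2*16 + 3
16 = 5*3 + 1
3 = 3*1 + 0
gcd = 1, so a unique solution mod 398 exists.
Back-substitute for the Bézout coefficients:
1 = 16 − 5·3
1 = −5·35 + 11·16
1 = 11·121 − 38·35
1 = −38·398 + 125·121
So 121·(125) ≡ 1 (mod 398), giving 121⁻¹ ≡ 125.
x ≡ 121⁻¹·7 ≡ 125·7 ≡ 79 (mod 398).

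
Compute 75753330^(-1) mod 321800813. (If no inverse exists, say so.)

78031729

gcd(321800813, 75753330) by repeated division:
321800813 = 4×75753330 + 18787493
75753330 = 4×18787493 + 603358
18787493 = 31×603358 + 83395
603358 = 7×83395 + 19593
83395 = 4×19593 + 5023
19593 = 3×5023 + 4524
5023 = 1×4524 + 499
4524 = 9×499 + 33
499 = 15×33 + 4
33 = 8×4 + 1
4 = 4×1 + 0
Since gcd(75753330, 321800813) = 1, back-substitute to write 1 as a combination:
1 = 33 − 8·4
1 = −8·499 + 121·33
1 = 121·4524 − 1097·499
1 = −1097·5023 + 1218·4524
1 = 1218·19593 − 4751·5023
1 = −4751·83395 + 20222·19593
1 = 20222·603358 − 146305·83395
1 = −146305·18787493 + 4555677·603358
1 = 4555677·75753330 − 18369013·18787493
1 = −18369013·321800813 + 78031729·75753330
So 75753330·78031729 ≡ 1 (mod 321800813).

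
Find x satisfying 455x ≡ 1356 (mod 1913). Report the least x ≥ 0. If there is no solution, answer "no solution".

First find gcd(455, 1913):
1913 = 4*455 + 93
455 = 4*93 + 83
93 = 1*83 + 10
83 = 8*10 + 3
10 = 3*3 + 1
3 = 3*1 + 0
gcd = 1, so a unique solution mod 1913 exists.
Back-substitute for the Bézout coefficients:
1 = 10 − 3·3
1 = −3·83 + 25·10
1 = 25·93 − 28·83
1 = −28·455 + 137·93
1 = 137·1913 − 576·455
So 455·(-576) ≡ 1 (mod 1913), giving 455⁻¹ ≡ 1337.
x ≡ 455⁻¹·1356 ≡ 1337·1356 ≡ 1361 (mod 1913).

1361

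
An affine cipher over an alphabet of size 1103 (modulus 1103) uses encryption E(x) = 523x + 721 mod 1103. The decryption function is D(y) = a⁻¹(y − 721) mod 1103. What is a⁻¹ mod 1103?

Apply the Euclidean algorithm to 1103 and 523:
1103 = 2·523 + 57
523 = 9·57 + 10
57 = 5·10 + 7
10 = 1·7 + 3
7 = 2·3 + 1
3 = 3·1 + 0
Since gcd(523, 1103) = 1, back-substitute to write 1 as a combination:
1 = 7 − 2·3
1 = −2·10 + 3·7
1 = 3·57 − 17·10
1 = −17·523 + 156·57
1 = 156·1103 − 329·523
So 523·(-329) ≡ 1 (mod 1103), and -329 ≡ 774 (mod 1103).

774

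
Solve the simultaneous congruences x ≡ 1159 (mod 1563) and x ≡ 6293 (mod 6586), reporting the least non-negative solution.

Write x = 1159 + 1563·k. Then 1563·k ≡ 6293 − 1159 ≡ 5134 (mod 6586).
Need 1563⁻¹ mod 6586. Extended Euclid on (6586, 1563):
6586 = 4*1563 + 334
1563 = 4*334 + 227
334 = 1*227 + 107
227 = 2*107 + 13
107 = 8*13 + 3
13 = 4*3 + 1
3 = 3*1 + 0
Back-substitute:
1 = 13 − 4·3
1 = −4·107 + 33·13
1 = 33·227 − 70·107
1 = −70·334 + 103·227
1 = 103·1563 − 482·334
1 = −482·6586 + 2031·1563
1563⁻¹ ≡ 2031 (mod 6586), so k ≡ 2031·5134 ≡ 1516 (mod 6586).
x = 1159 + 1563·1516 = 2370667.

2370667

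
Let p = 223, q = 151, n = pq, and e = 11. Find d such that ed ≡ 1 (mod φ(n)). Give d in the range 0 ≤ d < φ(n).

φ(n) = (p−1)(q−1) = 222·150 = 33300.
Need d with 11·d ≡ 1 (mod 33300). Apply the extended Euclidean algorithm:
33300 = 3027·11 + 3
11 = 3·3 + 2
3 = 1·2 + 1
2 = 2·1 + 0
Back-substitute:
1 = 3 − 2
1 = −11 + 4·3
1 = 4·33300 − 12109·11
So 11·(-12109) ≡ 1 (mod 33300), hence d ≡ -12109 ≡ 21191 (mod 33300).

21191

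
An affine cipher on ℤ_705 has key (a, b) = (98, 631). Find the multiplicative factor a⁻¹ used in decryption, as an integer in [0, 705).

482

Extended Euclidean algorithm:
705 = 7*98 + 19
98 = 5*19 + 3
19 = 6*3 + 1
3 = 3*1 + 0
Since gcd(98, 705) = 1, back-substitute to write 1 as a combination:
1 = 19 − 6·3
1 = −6·98 + 31·19
1 = 31·705 − 223·98
So 98·(-223) ≡ 1 (mod 705), and -223 ≡ 482 (mod 705).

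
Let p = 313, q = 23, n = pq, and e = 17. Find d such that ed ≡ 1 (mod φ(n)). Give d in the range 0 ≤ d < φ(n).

φ(n) = (p−1)(q−1) = 312·22 = 6864.
Need d with 17·d ≡ 1 (mod 6864). Apply the extended Euclidean algorithm:
6864 = 403*17 + 13
17 = 1*13 + 4
13 = 3*4 + 1
4 = 4*1 + 0
Back-substitute:
1 = 13 − 3·4
1 = −3·17 + 4·13
1 = 4·6864 − 1615·17
So 17·(-1615) ≡ 1 (mod 6864), hence d ≡ -1615 ≡ 5249 (mod 6864).

5249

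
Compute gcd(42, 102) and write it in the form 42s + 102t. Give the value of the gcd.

6

Apply Euclid's algorithm to 102 and 42:
102 = 2·42 + 18
42 = 2·18 + 6
18 = 3·6 + 0
gcd(42, 102) = 6.
Working backward:
6 = 42 − 2·18
6 = −2·102 + 5·42
So 6 = (-2)·102 + (5)·42.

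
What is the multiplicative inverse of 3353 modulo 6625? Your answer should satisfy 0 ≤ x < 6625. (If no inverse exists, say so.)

Run Euclid on (6625, 3353):
6625 = 1·3353 + 3272
3353 = 1·3272 + 81
3272 = 40·81 + 32
81 = 2·32 + 17
32 = 1·17 + 15
17 = 1·15 + 2
15 = 7·2 + 1
2 = 2·1 + 0
The gcd is 1. Working backward:
1 = 15 − 7·2
1 = −7·17 + 8·15
1 = 8·32 − 15·17
1 = −15·81 + 38·32
1 = 38·3272 − 1535·81
1 = −1535·3353 + 1573·3272
1 = 1573·6625 − 3108·3353
Thus 3353·(-3108) ≡ 1 (mod 6625); reducing, -3108 mod 6625 = 3517.

3517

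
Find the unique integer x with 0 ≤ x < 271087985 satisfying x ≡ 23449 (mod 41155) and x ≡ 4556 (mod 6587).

224153579

Write x = 23449 + 41155·k. Then 41155·k ≡ 4556 − 23449 ≡ 868 (mod 6587).
Need 41155⁻¹ mod 6587. Extended Euclid on (6587, 1633):
6587 = 4*1633 + 55
1633 = 29*55 + 38
55 = 1*38 + 17
38 = 2*17 + 4
17 = 4*4 + 1
4 = 4*1 + 0
Back-substitute:
1 = 17 − 4·4
1 = −4·38 + 9·17
1 = 9·55 − 13·38
1 = −13·1633 + 386·55
1 = 386·6587 − 1557·1633
41155⁻¹ ≡ 5030 (mod 6587), so k ≡ 5030·868 ≡ 5446 (mod 6587).
x = 23449 + 41155·5446 = 224153579.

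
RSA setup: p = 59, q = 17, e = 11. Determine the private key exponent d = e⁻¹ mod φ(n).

675

φ(n) = (p−1)(q−1) = 58·16 = 928.
Need d with 11·d ≡ 1 (mod 928). Apply the extended Euclidean algorithm:
928 = 84×11 + 4
11 = 2×4 + 3
4 = 1×3 + 1
3 = 3×1 + 0
Back-substitute:
1 = 4 − 3
1 = −11 + 3·4
1 = 3·928 − 253·11
So 11·(-253) ≡ 1 (mod 928), hence d ≡ -253 ≡ 675 (mod 928).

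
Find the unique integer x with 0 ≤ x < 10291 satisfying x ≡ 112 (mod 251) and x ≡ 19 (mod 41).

1618

Write x = 112 + 251·k. Then 251·k ≡ 19 − 112 ≡ 30 (mod 41).
Need 251⁻¹ mod 41. Extended Euclid on (41, 5):
41 = 8·5 + 1
5 = 5·1 + 0
Back-substitute:
1 = 41 − 8·5
251⁻¹ ≡ 33 (mod 41), so k ≡ 33·30 ≡ 6 (mod 41).
x = 112 + 251·6 = 1618.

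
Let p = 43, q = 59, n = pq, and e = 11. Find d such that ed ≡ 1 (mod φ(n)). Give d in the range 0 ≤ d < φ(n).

φ(n) = (p−1)(q−1) = 42·58 = 2436.
Need d with 11·d ≡ 1 (mod 2436). Apply the extended Euclidean algorithm:
2436 = 221×11 + 5
11 = 2×5 + 1
5 = 5×1 + 0
Back-substitute:
1 = 11 − 2·5
1 = −2·2436 + 443·11
So 11·443 ≡ 1 (mod 2436), hence d = 443.

443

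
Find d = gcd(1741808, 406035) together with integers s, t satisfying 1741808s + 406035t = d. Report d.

Repeated division:
1741808 = 4×406035 + 117668
406035 = 3×117668 + 53031
117668 = 2×53031 + 11606
53031 = 4×11606 + 6607
11606 = 1×6607 + 4999
6607 = 1×4999 + 1608
4999 = 3×1608 + 175
1608 = 9×175 + 33
175 = 5×33 + 10
33 = 3×10 + 3
10 = 3×3 + 1
3 = 3×1 + 0
gcd(1741808, 406035) = 1.
Back-substituting:
1 = 10 − 3·3
1 = −3·33 + 10·10
1 = 10·175 − 53·33
1 = −53·1608 + 487·175
1 = 487·4999 − 1514·1608
1 = −1514·6607 + 2001·4999
1 = 2001·11606 − 3515·6607
1 = −3515·53031 + 16061·11606
1 = 16061·117668 − 35637·53031
1 = −35637·406035 + 122972·117668
1 = 122972·1741808 − 527525·406035
So 1 = (122972)·1741808 + (-527525)·406035.

1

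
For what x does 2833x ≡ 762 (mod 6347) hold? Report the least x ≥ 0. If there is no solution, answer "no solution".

6177

First find gcd(2833, 6347):
6347 = 2×2833 + 681
2833 = 4×681 + 109
681 = 6×109 + 27
109 = 4×27 + 1
27 = 27×1 + 0
gcd = 1, so a unique solution mod 6347 exists.
Back-substitute for the Bézout coefficients:
1 = 109 − 4·27
1 = −4·681 + 25·109
1 = 25·2833 − 104·681
1 = −104·6347 + 233·2833
So 2833·(233) ≡ 1 (mod 6347), giving 2833⁻¹ ≡ 233.
x ≡ 2833⁻¹·762 ≡ 233·762 ≡ 6177 (mod 6347).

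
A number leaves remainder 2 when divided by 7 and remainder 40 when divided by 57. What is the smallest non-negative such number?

268

Write x = 2 + 7·k. Then 7·k ≡ 40 − 2 ≡ 38 (mod 57).
Need 7⁻¹ mod 57. Extended Euclid on (57, 7):
57 = 8×7 + 1
7 = 7×1 + 0
Back-substitute:
1 = 57 − 8·7
7⁻¹ ≡ 49 (mod 57), so k ≡ 49·38 ≡ 38 (mod 57).
x = 2 + 7·38 = 268.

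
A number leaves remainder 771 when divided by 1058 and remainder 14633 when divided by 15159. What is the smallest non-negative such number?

Write x = 771 + 1058·k. Then 1058·k ≡ 14633 − 771 ≡ 13862 (mod 15159).
Need 1058⁻¹ mod 15159. Extended Euclid on (15159, 1058):
15159 = 14×1058 + 347
1058 = 3×347 + 17
347 = 20×17 + 7
17 = 2×7 + 3
7 = 2×3 + 1
3 = 3×1 + 0
Back-substitute:
1 = 7 − 2·3
1 = −2·17 + 5·7
1 = 5·347 − 102·17
1 = −102·1058 + 311·347
1 = 311·15159 − 4456·1058
1058⁻¹ ≡ 10703 (mod 15159), so k ≡ 10703·13862 ≡ 3853 (mod 15159).
x = 771 + 1058·3853 = 4077245.

4077245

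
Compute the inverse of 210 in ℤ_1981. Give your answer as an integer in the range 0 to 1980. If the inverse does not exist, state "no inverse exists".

no inverse exists

Euclidean algorithm on 1981, 210:
1981 = 9×210 + 91
210 = 2×91 + 28
91 = 3×28 + 7
28 = 4×7 + 0
gcd(210, 1981) = 7 ≠ 1, so 210 has no multiplicative inverse modulo 1981.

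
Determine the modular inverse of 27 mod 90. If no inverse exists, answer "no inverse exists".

Euclidean algorithm on 90, 27:
90 = 3×27 + 9
27 = 3×9 + 0
gcd(27, 90) = 9 ≠ 1, so 27 has no multiplicative inverse modulo 90.

no inverse exists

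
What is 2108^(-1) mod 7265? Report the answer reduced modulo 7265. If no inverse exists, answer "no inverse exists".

5497

Extended Euclidean algorithm:
7265 = 3*2108 + 941
2108 = 2*941 + 226
941 = 4*226 + 37
226 = 6*37 + 4
37 = 9*4 + 1
4 = 4*1 + 0
Since gcd(2108, 7265) = 1, back-substitute to write 1 as a combination:
1 = 37 − 9·4
1 = −9·226 + 55·37
1 = 55·941 − 229·226
1 = −229·2108 + 513·941
1 = 513·7265 − 1768·2108
Thus 2108·(-1768) ≡ 1 (mod 7265); reducing, -1768 mod 7265 = 5497.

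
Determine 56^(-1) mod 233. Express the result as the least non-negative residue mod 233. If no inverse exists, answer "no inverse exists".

129

Apply the Euclidean algorithm to 233 and 56:
233 = 4*56 + 9
56 = 6*9 + 2
9 = 4*2 + 1
2 = 2*1 + 0
The gcd is 1. Working backward:
1 = 9 − 4·2
1 = −4·56 + 25·9
1 = 25·233 − 104·56
Thus 56·(-104) ≡ 1 (mod 233); reducing, -104 mod 233 = 129.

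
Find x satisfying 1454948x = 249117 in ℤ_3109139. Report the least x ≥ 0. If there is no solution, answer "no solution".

First find gcd(1454948, 3109139):
3109139 = 2*1454948 + 199243
1454948 = 7*199243 + 60247
199243 = 3*60247 + 18502
60247 = 3*18502 + 4741
18502 = 3*4741 + 4279
4741 = 1*4279 + 462
4279 = 9*462 + 121
462 = 3*121 + 99
121 = 1*99 + 22
99 = 4*22 + 11
22 = 2*11 + 0
gcd = 11 and 11 | 249117, so solutions exist. Divide through by 11: 132268x ≡ 22647 (mod 282649).
Now find 132268⁻¹ mod 282649:
282649 = 2×132268 + 18113
132268 = 7×18113 + 5477
18113 = 3×5477 + 1682
5477 = 3×1682 + 431
1682 = 3×431 + 389
431 = 1×389 + 42
389 = 9×42 + 11
42 = 3×11 + 9
11 = 1×9 + 2
9 = 4×2 + 1
2 = 2×1 + 0
Back-substitute:
1 = 9 − 4·2
1 = −4·11 + 5·9
1 = 5·42 − 19·11
1 = −19·389 + 176·42
1 = 176·431 − 195·389
1 = −195·1682 + 761·431
1 = 761·5477 − 2478·1682
1 = −2478·18113 + 8195·5477
1 = 8195·132268 − 59843·18113
1 = −59843·282649 + 127881·132268
So 132268⁻¹ ≡ 127881 (mod 282649).
Then x ≡ 127881·22647 ≡ 99353 (mod 282649); the smallest non-negative solution is x = 99353.

99353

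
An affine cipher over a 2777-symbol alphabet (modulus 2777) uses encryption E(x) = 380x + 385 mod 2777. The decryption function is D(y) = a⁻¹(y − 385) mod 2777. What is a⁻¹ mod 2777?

2682

gcd(2777, 380) by repeated division:
2777 = 7×380 + 117
380 = 3×117 + 29
117 = 4×29 + 1
29 = 29×1 + 0
The gcd is 1. Working backward:
1 = 117 − 4·29
1 = −4·380 + 13·117
1 = 13·2777 − 95·380
So 380·(-95) ≡ 1 (mod 2777), and -95 ≡ 2682 (mod 2777).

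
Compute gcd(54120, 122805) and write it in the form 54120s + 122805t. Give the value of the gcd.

15

Repeated division:
122805 = 2·54120 + 14565
54120 = 3·14565 + 10425
14565 = 1·10425 + 4140
10425 = 2·4140 + 2145
4140 = 1·2145 + 1995
2145 = 1·1995 + 150
1995 = 13·150 + 45
150 = 3·45 + 15
45 = 3·15 + 0
gcd(54120, 122805) = 15.
Express as a combination:
15 = 150 − 3·45
15 = −3·1995 + 40·150
15 = 40·2145 − 43·1995
15 = −43·4140 + 83·2145
15 = 83·10425 − 209·4140
15 = −209·14565 + 292·10425
15 = 292·54120 − 1085·14565
15 = −1085·122805 + 2462·54120
So 15 = (-1085)·122805 + (2462)·54120.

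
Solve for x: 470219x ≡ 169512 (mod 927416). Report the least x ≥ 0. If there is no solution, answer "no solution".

420504

First find gcd(470219, 927416):
927416 = 1*470219 + 457197
470219 = 1*457197 + 13022
457197 = 35*13022 + 1427
13022 = 9*1427 + 179
1427 = 7*179 + 174
179 = 1*174 + 5
174 = 34*5 + 4
5 = 1*4 + 1
4 = 4*1 + 0
gcd = 1, so a unique solution mod 927416 exists.
Back-substitute for the Bézout coefficients:
1 = 5 − 4
1 = −174 + 35·5
1 = 35·179 − 36·174
1 = −36·1427 + 287·179
1 = 287·13022 − 2619·1427
1 = −2619·457197 + 91952·13022
1 = 91952·470219 − 94571·457197
1 = −94571·927416 + 186523·470219
So 470219·(186523) ≡ 1 (mod 927416), giving 470219⁻¹ ≡ 186523.
x ≡ 470219⁻¹·169512 ≡ 186523·169512 ≡ 420504 (mod 927416).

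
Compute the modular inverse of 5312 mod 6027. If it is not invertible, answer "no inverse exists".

Apply the Euclidean algorithm to 6027 and 5312:
6027 = 1·5312 + 715
5312 = 7·715 + 307
715 = 2·307 + 101
307 = 3·101 + 4
101 = 25·4 + 1
4 = 4·1 + 0
The gcd is 1. Working backward:
1 = 101 − 25·4
1 = −25·307 + 76·101
1 = 76·715 − 177·307
1 = −177·5312 + 1315·715
1 = 1315·6027 − 1492·5312
So 5312·(-1492) ≡ 1 (mod 6027), and -1492 ≡ 4535 (mod 6027).

4535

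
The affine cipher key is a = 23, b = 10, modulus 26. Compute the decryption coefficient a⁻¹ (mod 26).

17

Apply the Euclidean algorithm to 26 and 23:
26 = 1·23 + 3
23 = 7·3 + 2
3 = 1·2 + 1
2 = 2·1 + 0
gcd = 1, so the inverse exists. Back-substitute:
1 = 3 − 2
1 = −23 + 8·3
1 = 8·26 − 9·23
Hence 23⁻¹ ≡ -9 ≡ 17 (mod 26).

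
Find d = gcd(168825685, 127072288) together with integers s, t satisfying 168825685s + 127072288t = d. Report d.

Apply Euclid's algorithm to 168825685 and 127072288:
168825685 = 1·127072288 + 41753397
127072288 = 3·41753397 + 1812097
41753397 = 23·1812097 + 75166
1812097 = 24·75166 + 8113
75166 = 9·8113 + 2149
8113 = 3·2149 + 1666
2149 = 1·1666 + 483
1666 = 3·483 + 217
483 = 2·217 + 49
217 = 4·49 + 21
49 = 2·21 + 7
21 = 3·7 + 0
gcd(168825685, 127072288) = 7.
Back-substituting:
7 = 49 − 2·21
7 = −2·217 + 9·49
7 = 9·483 − 20·217
7 = −20·1666 + 69·483
7 = 69·2149 − 89·1666
7 = −89·8113 + 336·2149
7 = 336·75166 − 3113·8113
7 = −3113·1812097 + 75048·75166
7 = 75048·41753397 − 1729217·1812097
7 = −1729217·127072288 + 5262699·41753397
7 = 5262699·168825685 − 6991916·127072288
So 7 = (5262699)·168825685 + (-6991916)·127072288.

7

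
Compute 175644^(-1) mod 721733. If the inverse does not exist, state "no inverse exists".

Extended Euclidean algorithm:
721733 = 4×175644 + 19157
175644 = 9×19157 + 3231
19157 = 5×3231 + 3002
3231 = 1×3002 + 229
3002 = 13×229 + 25
229 = 9×25 + 4
25 = 6×4 + 1
4 = 4×1 + 0
The gcd is 1. Working backward:
1 = 25 − 6·4
1 = −6·229 + 55·25
1 = 55·3002 − 721·229
1 = −721·3231 + 776·3002
1 = 776·19157 − 4601·3231
1 = −4601·175644 + 42185·19157
1 = 42185·721733 − 173341·175644
Thus 175644·(-173341) ≡ 1 (mod 721733); reducing, -173341 mod 721733 = 548392.

548392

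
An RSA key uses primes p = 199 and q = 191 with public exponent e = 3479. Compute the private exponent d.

29099

φ(n) = (p−1)(q−1) = 198·190 = 37620.
Need d with 3479·d ≡ 1 (mod 37620). Apply the extended Euclidean algorithm:
37620 = 10·3479 + 2830
3479 = 1·2830 + 649
2830 = 4·649 + 234
649 = 2·234 + 181
234 = 1·181 + 53
181 = 3·53 + 22
53 = 2·22 + 9
22 = 2·9 + 4
9 = 2·4 + 1
4 = 4·1 + 0
Back-substitute:
1 = 9 − 2·4
1 = −2·22 + 5·9
1 = 5·53 − 12·22
1 = −12·181 + 41·53
1 = 41·234 − 53·181
1 = −53·649 + 147·234
1 = 147·2830 − 641·649
1 = −641·3479 + 788·2830
1 = 788·37620 − 8521·3479
So 3479·(-8521) ≡ 1 (mod 37620), hence d ≡ -8521 ≡ 29099 (mod 37620).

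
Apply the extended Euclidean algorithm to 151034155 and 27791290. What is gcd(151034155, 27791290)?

Repeated division:
151034155 = 5*27791290 + 12077705
27791290 = 2*12077705 + 3635880
12077705 = 3*3635880 + 1170065
3635880 = 3*1170065 + 125685
1170065 = 9*125685 + 38900
125685 = 3*38900 + 8985
38900 = 4*8985 + 2960
8985 = 3*2960 + 105
2960 = 28*105 + 20
105 = 5*20 + 5
20 = 4*5 + 0
gcd(151034155, 27791290) = 5.
Back-substituting:
5 = 105 − 5·20
5 = −5·2960 + 141·105
5 = 141·8985 − 428·2960
5 = −428·38900 + 1853·8985
5 = 1853·125685 − 5987·38900
5 = −5987·1170065 + 55736·125685
5 = 55736·3635880 − 173195·1170065
5 = −173195·12077705 + 575321·3635880
5 = 575321·27791290 − 1323837·12077705
5 = −1323837·151034155 + 7194506·27791290
So 5 = (-1323837)·151034155 + (7194506)·27791290.

5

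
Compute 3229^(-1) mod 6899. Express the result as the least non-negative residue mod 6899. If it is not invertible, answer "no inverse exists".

gcd(6899, 3229) by repeated division:
6899 = 2*3229 + 441
3229 = 7*441 + 142
441 = 3*142 + 15
142 = 9*15 + 7
15 = 2*7 + 1
7 = 7*1 + 0
Since gcd(3229, 6899) = 1, back-substitute to write 1 as a combination:
1 = 15 − 2·7
1 = −2·142 + 19·15
1 = 19·441 − 59·142
1 = −59·3229 + 432·441
1 = 432·6899 − 923·3229
Hence 3229⁻¹ ≡ -923 ≡ 5976 (mod 6899).

5976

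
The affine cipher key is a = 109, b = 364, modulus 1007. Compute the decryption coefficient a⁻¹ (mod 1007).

gcd(1007, 109) by repeated division:
1007 = 9·109 + 26
109 = 4·26 + 5
26 = 5·5 + 1
5 = 5·1 + 0
Since gcd(109, 1007) = 1, back-substitute to write 1 as a combination:
1 = 26 − 5·5
1 = −5·109 + 21·26
1 = 21·1007 − 194·109
So 109·(-194) ≡ 1 (mod 1007), and -194 ≡ 813 (mod 1007).

813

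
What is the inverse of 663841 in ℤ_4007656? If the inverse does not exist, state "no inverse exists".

gcd(4007656, 663841) by repeated division:
4007656 = 6·663841 + 24610
663841 = 26·24610 + 23981
24610 = 1·23981 + 629
23981 = 38·629 + 79
629 = 7·79 + 76
79 = 1·76 + 3
76 = 25·3 + 1
3 = 3·1 + 0
gcd = 1, so the inverse exists. Back-substitute:
1 = 76 − 25·3
1 = −25·79 + 26·76
1 = 26·629 − 207·79
1 = −207·23981 + 7892·629
1 = 7892·24610 − 8099·23981
1 = −8099·663841 + 218466·24610
1 = 218466·4007656 − 1318895·663841
Thus 663841·(-1318895) ≡ 1 (mod 4007656); reducing, -1318895 mod 4007656 = 2688761.

2688761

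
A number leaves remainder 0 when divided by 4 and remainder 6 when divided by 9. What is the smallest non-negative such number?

Write x = 0 + 4·k. Then 4·k ≡ 6 − 0 ≡ 6 (mod 9).
Need 4⁻¹ mod 9. Extended Euclid on (9, 4):
9 = 2×4 + 1
4 = 4×1 + 0
Back-substitute:
1 = 9 − 2·4
4⁻¹ ≡ 7 (mod 9), so k ≡ 7·6 ≡ 6 (mod 9).
x = 0 + 4·6 = 24.

24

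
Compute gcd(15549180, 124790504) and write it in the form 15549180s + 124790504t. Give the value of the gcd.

Euclidean algorithm:
124790504 = 8·15549180 + 397064
15549180 = 39·397064 + 63684
397064 = 6·63684 + 14960
63684 = 4·14960 + 3844
14960 = 3·3844 + 3428
3844 = 1·3428 + 416
3428 = 8·416 + 100
416 = 4·100 + 16
100 = 6·16 + 4
16 = 4·4 + 0
gcd(15549180, 124790504) = 4.
Back-substituting:
4 = 100 − 6·16
4 = −6·416 + 25·100
4 = 25·3428 − 206·416
4 = −206·3844 + 231·3428
4 = 231·14960 − 899·3844
4 = −899·63684 + 3827·14960
4 = 3827·397064 − 23861·63684
4 = −23861·15549180 + 934406·397064
4 = 934406·124790504 − 7499109·15549180
So 4 = (934406)·124790504 + (-7499109)·15549180.

4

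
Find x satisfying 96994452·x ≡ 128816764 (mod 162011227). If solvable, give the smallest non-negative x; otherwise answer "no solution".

First find gcd(96994452, 162011227):
162011227 = 1·96994452 + 65016775
96994452 = 1·65016775 + 31977677
65016775 = 2·31977677 + 1061421
31977677 = 30·1061421 + 135047
1061421 = 7·135047 + 116092
135047 = 1·116092 + 18955
116092 = 6·18955 + 2362
18955 = 8·2362 + 59
2362 = 40·59 + 2
59 = 29·2 + 1
2 = 2·1 + 0
gcd = 1, so a unique solution mod 162011227 exists.
Back-substitute for the Bézout coefficients:
1 = 59 − 29·2
1 = −29·2362 + 1161·59
1 = 1161·18955 − 9317·2362
1 = −9317·116092 + 57063·18955
1 = 57063·135047 − 66380·116092
1 = −66380·1061421 + 521723·135047
1 = 521723·31977677 − 15718070·1061421
1 = −15718070·65016775 + 31957863·31977677
1 = 31957863·96994452 − 47675933·65016775
1 = −47675933·162011227 + 79633796·96994452
So 96994452·(79633796) ≡ 1 (mod 162011227), giving 96994452⁻¹ ≡ 79633796.
x ≡ 96994452⁻¹·128816764 ≡ 79633796·128816764 ≡ 6656772 (mod 162011227).

6656772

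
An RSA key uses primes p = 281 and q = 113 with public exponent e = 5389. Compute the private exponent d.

φ(n) = (p−1)(q−1) = 280·112 = 31360.
Need d with 5389·d ≡ 1 (mod 31360). Apply the extended Euclidean algorithm:
31360 = 5·5389 + 4415
5389 = 1·4415 + 974
4415 = 4·974 + 519
974 = 1·519 + 455
519 = 1·455 + 64
455 = 7·64 + 7
64 = 9·7 + 1
7 = 7·1 + 0
Back-substitute:
1 = 64 − 9·7
1 = −9·455 + 64·64
1 = 64·519 − 73·455
1 = −73·974 + 137·519
1 = 137·4415 − 621·974
1 = −621·5389 + 758·4415
1 = 758·31360 − 4411·5389
So 5389·(-4411) ≡ 1 (mod 31360), hence d ≡ -4411 ≡ 26949 (mod 31360).

26949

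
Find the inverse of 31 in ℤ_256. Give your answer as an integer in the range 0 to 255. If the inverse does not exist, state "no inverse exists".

223

Apply the Euclidean algorithm to 256 and 31:
256 = 8·31 + 8
31 = 3·8 + 7
8 = 1·7 + 1
7 = 7·1 + 0
Since gcd(31, 256) = 1, back-substitute to write 1 as a combination:
1 = 8 − 7
1 = −31 + 4·8
1 = 4·256 − 33·31
Thus 31·(-33) ≡ 1 (mod 256); reducing, -33 mod 256 = 223.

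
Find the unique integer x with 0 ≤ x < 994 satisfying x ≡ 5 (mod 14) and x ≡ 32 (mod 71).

Write x = 5 + 14·k. Then 14·k ≡ 32 − 5 ≡ 27 (mod 71).
Need 14⁻¹ mod 71. Extended Euclid on (71, 14):
71 = 5·14 + 1
14 = 14·1 + 0
Back-substitute:
1 = 71 − 5·14
14⁻¹ ≡ 66 (mod 71), so k ≡ 66·27 ≡ 7 (mod 71).
x = 5 + 14·7 = 103.

103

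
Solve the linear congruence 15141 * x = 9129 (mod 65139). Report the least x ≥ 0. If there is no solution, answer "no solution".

4178

First find gcd(15141, 65139):
65139 = 4×15141 + 4575
15141 = 3×4575 + 1416
4575 = 3×1416 + 327
1416 = 4×327 + 108
327 = 3×108 + 3
108 = 36×3 + 0
gcd = 3 and 3 | 9129, so solutions exist. Divide through by 3: 5047x ≡ 3043 (mod 21713).
Now find 5047⁻¹ mod 21713:
21713 = 4·5047 + 1525
5047 = 3·1525 + 472
1525 = 3·472 + 109
472 = 4·109 + 36
109 = 3·36 + 1
36 = 36·1 + 0
Back-substitute:
1 = 109 − 3·36
1 = −3·472 + 13·109
1 = 13·1525 − 42·472
1 = −42·5047 + 139·1525
1 = 139·21713 − 598·5047
So 5047·(-598) ≡ 1 (mod 21713), i.e. 5047⁻¹ ≡ 21115.
Then x ≡ 21115·3043 ≡ 4178 (mod 21713); the smallest non-negative solution is x = 4178.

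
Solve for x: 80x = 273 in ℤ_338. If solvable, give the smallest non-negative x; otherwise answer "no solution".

no solution

gcd(80, 338):
338 = 4·80 + 18
80 = 4·18 + 8
18 = 2·8 + 2
8 = 4·2 + 0
gcd = 2, but 2 ∤ 273, so the congruence has no solution.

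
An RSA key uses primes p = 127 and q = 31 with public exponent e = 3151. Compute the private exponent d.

631

φ(n) = (p−1)(q−1) = 126·30 = 3780.
Need d with 3151·d ≡ 1 (mod 3780). Apply the extended Euclidean algorithm:
3780 = 1*3151 + 629
3151 = 5*629 + 6
629 = 104*6 + 5
6 = 1*5 + 1
5 = 5*1 + 0
Back-substitute:
1 = 6 − 5
1 = −629 + 105·6
1 = 105·3151 − 526·629
1 = −526·3780 + 631·3151
So 3151·631 ≡ 1 (mod 3780), hence d = 631.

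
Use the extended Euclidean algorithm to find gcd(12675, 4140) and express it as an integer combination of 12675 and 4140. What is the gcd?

15

Apply Euclid's algorithm to 12675 and 4140:
12675 = 3*4140 + 255
4140 = 16*255 + 60
255 = 4*60 + 15
60 = 4*15 + 0
gcd(12675, 4140) = 15.
Back-substituting:
15 = 255 − 4·60
15 = −4·4140 + 65·255
15 = 65·12675 − 199·4140
So 15 = (65)·12675 + (-199)·4140.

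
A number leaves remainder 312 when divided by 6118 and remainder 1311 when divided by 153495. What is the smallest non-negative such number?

82428126

Write x = 312 + 6118·k. Then 6118·k ≡ 1311 − 312 ≡ 999 (mod 153495).
Need 6118⁻¹ mod 153495. Extended Euclid on (153495, 6118):
153495 = 25×6118 + 545
6118 = 11×545 + 123
545 = 4×123 + 53
123 = 2×53 + 17
53 = 3×17 + 2
17 = 8×2 + 1
2 = 2×1 + 0
Back-substitute:
1 = 17 − 8·2
1 = −8·53 + 25·17
1 = 25·123 − 58·53
1 = −58·545 + 257·123
1 = 257·6118 − 2885·545
1 = −2885·153495 + 72382·6118
6118⁻¹ ≡ 72382 (mod 153495), so k ≡ 72382·999 ≡ 13473 (mod 153495).
x = 312 + 6118·13473 = 82428126.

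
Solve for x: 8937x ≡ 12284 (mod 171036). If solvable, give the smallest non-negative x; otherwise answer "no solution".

gcd(8937, 171036):
171036 = 19·8937 + 1233
8937 = 7·1233 + 306
1233 = 4·306 + 9
306 = 34·9 + 0
gcd = 9, but 9 ∤ 12284, so the congruence has no solution.

no solution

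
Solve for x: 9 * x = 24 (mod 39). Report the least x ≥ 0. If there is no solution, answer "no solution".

7

First find gcd(9, 39):
39 = 4·9 + 3
9 = 3·3 + 0
gcd = 3 and 3 | 24, so solutions exist. Divide through by 3: 3x ≡ 8 (mod 13).
Now find 3⁻¹ mod 13:
13 = 4*3 + 1
3 = 3*1 + 0
Back-substitute:
1 = 13 − 4·3
So 3·(-4) ≡ 1 (mod 13), i.e. 3⁻¹ ≡ 9.
Then x ≡ 9·8 ≡ 7 (mod 13); the smallest non-negative solution is x = 7.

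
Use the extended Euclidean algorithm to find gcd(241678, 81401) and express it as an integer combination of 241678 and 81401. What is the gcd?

1

Apply Euclid's algorithm to 241678 and 81401:
241678 = 2·81401 + 78876
81401 = 1·78876 + 2525
78876 = 31·2525 + 601
2525 = 4·601 + 121
601 = 4·121 + 117
121 = 1·117 + 4
117 = 29·4 + 1
4 = 4·1 + 0
gcd(241678, 81401) = 1.
Back-substituting:
1 = 117 − 29·4
1 = −29·121 + 30·117
1 = 30·601 − 149·121
1 = −149·2525 + 626·601
1 = 626·78876 − 19555·2525
1 = −19555·81401 + 20181·78876
1 = 20181·241678 − 59917·81401
So 1 = (20181)·241678 + (-59917)·81401.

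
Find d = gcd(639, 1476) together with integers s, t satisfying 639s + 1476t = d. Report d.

Apply Euclid's algorithm to 1476 and 639:
1476 = 2*639 + 198
639 = 3*198 + 45
198 = 4*45 + 18
45 = 2*18 + 9
18 = 2*9 + 0
gcd(639, 1476) = 9.
Working backward:
9 = 45 − 2·18
9 = −2·198 + 9·45
9 = 9·639 − 29·198
9 = −29·1476 + 67·639
So 9 = (-29)·1476 + (67)·639.

9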